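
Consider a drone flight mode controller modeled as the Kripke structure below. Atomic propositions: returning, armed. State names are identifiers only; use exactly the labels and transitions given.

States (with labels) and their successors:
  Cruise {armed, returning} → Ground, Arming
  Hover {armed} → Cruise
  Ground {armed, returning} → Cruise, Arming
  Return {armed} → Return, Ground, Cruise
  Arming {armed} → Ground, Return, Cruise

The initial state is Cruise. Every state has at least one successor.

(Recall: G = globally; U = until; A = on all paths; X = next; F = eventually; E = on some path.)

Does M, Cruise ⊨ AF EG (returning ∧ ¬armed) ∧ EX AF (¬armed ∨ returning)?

Does not hold

States satisfying EG (returning ∧ ¬armed): ∅.
States satisfying AF EG (returning ∧ ¬armed): ∅.
States satisfying AF (¬armed ∨ returning): {Cruise, Hover, Ground}.
States satisfying EX AF (¬armed ∨ returning): {Cruise, Hover, Ground, Return, Arming}.
States satisfying AF EG (returning ∧ ¬armed) ∧ EX AF (¬armed ∨ returning): ∅.
Cruise ∉ Sat(AF EG (returning ∧ ¬armed) ∧ EX AF (¬armed ∨ returning)).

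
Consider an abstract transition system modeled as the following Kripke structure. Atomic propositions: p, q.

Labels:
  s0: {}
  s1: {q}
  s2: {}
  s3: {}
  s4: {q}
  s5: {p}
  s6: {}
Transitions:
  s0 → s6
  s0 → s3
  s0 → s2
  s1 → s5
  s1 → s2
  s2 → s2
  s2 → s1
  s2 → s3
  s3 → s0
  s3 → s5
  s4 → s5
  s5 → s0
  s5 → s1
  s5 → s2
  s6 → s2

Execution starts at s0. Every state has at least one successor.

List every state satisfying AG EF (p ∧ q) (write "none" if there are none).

none

States satisfying EF (p ∧ q): ∅.
States satisfying AG EF (p ∧ q): ∅.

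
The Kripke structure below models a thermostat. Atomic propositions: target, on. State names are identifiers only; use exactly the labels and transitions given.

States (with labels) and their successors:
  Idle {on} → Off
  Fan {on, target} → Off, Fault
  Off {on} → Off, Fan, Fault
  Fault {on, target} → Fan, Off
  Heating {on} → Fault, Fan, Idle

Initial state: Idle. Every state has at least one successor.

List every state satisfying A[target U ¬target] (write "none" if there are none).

States satisfying target: {Fan, Fault}.
States satisfying ¬target: {Idle, Off, Heating}.
States satisfying A[target U ¬target]: {Idle, Off, Heating}.

{Idle, Off, Heating}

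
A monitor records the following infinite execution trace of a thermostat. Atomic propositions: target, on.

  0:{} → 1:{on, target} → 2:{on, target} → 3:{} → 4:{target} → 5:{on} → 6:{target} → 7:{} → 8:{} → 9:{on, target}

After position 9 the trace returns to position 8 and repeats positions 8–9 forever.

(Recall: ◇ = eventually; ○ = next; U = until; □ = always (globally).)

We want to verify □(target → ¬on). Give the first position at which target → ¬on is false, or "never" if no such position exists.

Check target → ¬on at each position in order: 0 ✓.
At position 1 the labels are {on, target}, so target → ¬on is false there. This is the first violation.

1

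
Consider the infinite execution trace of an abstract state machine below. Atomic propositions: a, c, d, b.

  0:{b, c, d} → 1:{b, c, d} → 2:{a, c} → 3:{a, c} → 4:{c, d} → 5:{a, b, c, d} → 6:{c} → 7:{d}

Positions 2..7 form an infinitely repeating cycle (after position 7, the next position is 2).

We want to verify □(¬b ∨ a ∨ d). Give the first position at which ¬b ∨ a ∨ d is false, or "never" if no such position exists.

¬b ∨ a ∨ d holds at every position 0..7, and those are all the positions the trace ever visits, so the invariant □(¬b ∨ a ∨ d) is never violated.

never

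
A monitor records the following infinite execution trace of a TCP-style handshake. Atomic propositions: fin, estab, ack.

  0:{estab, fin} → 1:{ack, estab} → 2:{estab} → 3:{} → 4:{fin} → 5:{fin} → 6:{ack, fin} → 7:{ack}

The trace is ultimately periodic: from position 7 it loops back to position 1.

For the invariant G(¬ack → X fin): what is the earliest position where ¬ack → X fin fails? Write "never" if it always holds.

At position 0 the labels are {estab, fin} and the next position 1 has {ack, estab}, so ¬ack → X fin is false there. This is the first violation.

0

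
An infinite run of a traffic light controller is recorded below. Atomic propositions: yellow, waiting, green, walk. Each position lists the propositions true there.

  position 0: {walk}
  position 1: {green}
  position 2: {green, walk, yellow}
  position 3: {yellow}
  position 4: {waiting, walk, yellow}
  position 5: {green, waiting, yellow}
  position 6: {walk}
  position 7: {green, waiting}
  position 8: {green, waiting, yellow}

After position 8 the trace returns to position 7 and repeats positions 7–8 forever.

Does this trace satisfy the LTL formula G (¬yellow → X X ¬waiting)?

¬yellow → X X ¬waiting must hold at every position from 0 onward. It fails at position 6, so G (¬yellow → X X ¬waiting) is false.
Positions where ¬yellow holds: 0, 1, 6, 7.
Check X X ¬waiting at each: 0→ok, 1→ok, 6→fails, 7→fails.

Does not hold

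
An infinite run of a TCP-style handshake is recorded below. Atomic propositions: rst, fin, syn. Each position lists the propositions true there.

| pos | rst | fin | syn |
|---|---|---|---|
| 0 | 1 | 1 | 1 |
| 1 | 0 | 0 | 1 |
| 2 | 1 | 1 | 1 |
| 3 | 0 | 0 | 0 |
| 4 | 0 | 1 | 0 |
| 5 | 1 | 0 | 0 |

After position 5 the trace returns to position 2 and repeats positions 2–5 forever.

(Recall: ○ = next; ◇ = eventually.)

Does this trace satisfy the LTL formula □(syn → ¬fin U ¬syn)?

No

syn → ¬fin U ¬syn must hold at every position from 0 onward. It fails at position 0, so □(syn → ¬fin U ¬syn) is false.
Positions where syn holds: 0, 1, 2.
Check ¬fin U ¬syn at each: 0→fails, 1→fails, 2→fails.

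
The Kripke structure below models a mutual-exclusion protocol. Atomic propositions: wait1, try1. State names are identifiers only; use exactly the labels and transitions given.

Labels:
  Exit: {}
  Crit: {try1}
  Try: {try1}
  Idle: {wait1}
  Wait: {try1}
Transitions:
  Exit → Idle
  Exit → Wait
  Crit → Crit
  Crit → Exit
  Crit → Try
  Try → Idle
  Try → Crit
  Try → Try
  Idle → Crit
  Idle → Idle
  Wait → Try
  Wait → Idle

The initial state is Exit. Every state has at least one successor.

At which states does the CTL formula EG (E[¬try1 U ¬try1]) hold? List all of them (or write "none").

States satisfying E[¬try1 U ¬try1]: {Exit, Idle}.
States satisfying EG (E[¬try1 U ¬try1]): {Exit, Idle}.

{Exit, Idle}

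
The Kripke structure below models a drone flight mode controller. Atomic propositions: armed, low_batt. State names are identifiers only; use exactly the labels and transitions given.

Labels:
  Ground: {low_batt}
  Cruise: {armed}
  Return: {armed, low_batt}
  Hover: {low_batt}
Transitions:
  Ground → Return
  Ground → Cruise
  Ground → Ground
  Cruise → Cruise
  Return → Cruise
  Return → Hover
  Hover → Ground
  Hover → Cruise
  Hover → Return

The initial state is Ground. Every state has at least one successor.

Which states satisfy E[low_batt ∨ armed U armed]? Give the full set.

{Ground, Cruise, Return, Hover}

States satisfying low_batt ∨ armed: {Ground, Cruise, Return, Hover}.
States satisfying armed: {Cruise, Return}.
States satisfying E[low_batt ∨ armed U armed]: {Ground, Cruise, Return, Hover}.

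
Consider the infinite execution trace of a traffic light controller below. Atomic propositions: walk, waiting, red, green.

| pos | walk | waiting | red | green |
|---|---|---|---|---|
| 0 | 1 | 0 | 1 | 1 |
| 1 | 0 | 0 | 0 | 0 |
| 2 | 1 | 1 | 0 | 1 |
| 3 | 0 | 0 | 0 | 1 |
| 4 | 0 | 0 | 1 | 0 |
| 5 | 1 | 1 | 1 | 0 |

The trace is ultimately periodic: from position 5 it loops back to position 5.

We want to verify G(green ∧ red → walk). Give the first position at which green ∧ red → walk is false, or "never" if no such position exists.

green ∧ red → walk holds at every position 0..5, and those are all the positions the trace ever visits, so the invariant G(green ∧ red → walk) is never violated.

never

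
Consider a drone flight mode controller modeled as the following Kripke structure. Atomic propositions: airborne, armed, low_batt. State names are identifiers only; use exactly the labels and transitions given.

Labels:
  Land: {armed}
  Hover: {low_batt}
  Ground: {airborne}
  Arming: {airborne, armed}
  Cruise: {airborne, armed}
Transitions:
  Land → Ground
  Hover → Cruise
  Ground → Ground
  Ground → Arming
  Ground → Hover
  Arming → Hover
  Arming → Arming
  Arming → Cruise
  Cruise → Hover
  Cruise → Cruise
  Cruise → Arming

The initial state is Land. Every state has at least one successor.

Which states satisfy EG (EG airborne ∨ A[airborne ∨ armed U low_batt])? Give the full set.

{Hover, Ground, Arming, Cruise}

States satisfying EG airborne ∨ A[airborne ∨ armed U low_batt]: {Hover, Ground, Arming, Cruise}.
States satisfying EG (EG airborne ∨ A[airborne ∨ armed U low_batt]): {Hover, Ground, Arming, Cruise}.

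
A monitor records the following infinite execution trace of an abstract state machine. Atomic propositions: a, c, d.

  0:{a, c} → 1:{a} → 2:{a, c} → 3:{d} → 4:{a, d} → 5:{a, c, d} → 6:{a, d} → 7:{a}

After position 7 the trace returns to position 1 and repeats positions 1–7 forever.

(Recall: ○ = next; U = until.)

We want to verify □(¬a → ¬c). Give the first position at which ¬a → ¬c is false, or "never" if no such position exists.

¬a → ¬c holds at every position 0..7, and those are all the positions the trace ever visits, so the invariant □(¬a → ¬c) is never violated.

never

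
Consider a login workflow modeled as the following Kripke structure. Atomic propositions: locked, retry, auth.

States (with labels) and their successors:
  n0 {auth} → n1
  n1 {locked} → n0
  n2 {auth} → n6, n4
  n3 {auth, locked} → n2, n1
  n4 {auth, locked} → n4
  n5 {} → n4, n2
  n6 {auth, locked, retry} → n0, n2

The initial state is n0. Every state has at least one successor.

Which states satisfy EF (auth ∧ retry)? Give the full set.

States satisfying auth ∧ retry: {n6}.
States satisfying EF (auth ∧ retry): {n2, n3, n5, n6}.

{n2, n3, n5, n6}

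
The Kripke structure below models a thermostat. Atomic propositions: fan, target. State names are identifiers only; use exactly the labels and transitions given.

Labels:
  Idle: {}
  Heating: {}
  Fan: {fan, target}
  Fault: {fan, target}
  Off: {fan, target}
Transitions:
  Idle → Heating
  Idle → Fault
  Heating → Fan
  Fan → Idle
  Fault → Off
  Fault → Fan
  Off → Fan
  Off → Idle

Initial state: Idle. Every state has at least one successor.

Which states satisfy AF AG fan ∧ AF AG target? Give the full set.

none

States satisfying AG fan: ∅.
States satisfying AF AG fan: ∅.
States satisfying AG target: ∅.
States satisfying AF AG target: ∅.
States satisfying AF AG fan ∧ AF AG target: ∅.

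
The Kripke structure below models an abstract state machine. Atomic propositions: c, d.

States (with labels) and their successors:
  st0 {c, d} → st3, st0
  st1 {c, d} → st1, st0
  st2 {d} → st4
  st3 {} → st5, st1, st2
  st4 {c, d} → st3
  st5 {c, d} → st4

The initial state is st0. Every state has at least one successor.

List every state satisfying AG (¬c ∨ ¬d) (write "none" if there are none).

States satisfying ¬c ∨ ¬d: {st2, st3}.
States satisfying AG (¬c ∨ ¬d): ∅.

none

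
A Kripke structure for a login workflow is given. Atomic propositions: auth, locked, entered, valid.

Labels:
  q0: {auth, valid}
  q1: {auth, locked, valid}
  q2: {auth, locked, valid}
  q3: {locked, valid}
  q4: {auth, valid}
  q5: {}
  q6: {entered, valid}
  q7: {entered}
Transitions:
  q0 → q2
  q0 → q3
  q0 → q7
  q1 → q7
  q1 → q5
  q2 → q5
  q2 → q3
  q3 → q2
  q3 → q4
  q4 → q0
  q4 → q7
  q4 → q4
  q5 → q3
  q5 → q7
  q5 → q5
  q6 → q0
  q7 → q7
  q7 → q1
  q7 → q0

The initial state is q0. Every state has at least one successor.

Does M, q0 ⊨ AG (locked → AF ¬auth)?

States satisfying locked → AF ¬auth: {q0, q1, q2, q3, q4, q5, q6, q7}.
States satisfying AG (locked → AF ¬auth): {q0, q1, q2, q3, q4, q5, q6, q7}.
Every state reachable from q0 satisfies locked → AF ¬auth.
q0 ∈ Sat(AG (locked → AF ¬auth)).

Holds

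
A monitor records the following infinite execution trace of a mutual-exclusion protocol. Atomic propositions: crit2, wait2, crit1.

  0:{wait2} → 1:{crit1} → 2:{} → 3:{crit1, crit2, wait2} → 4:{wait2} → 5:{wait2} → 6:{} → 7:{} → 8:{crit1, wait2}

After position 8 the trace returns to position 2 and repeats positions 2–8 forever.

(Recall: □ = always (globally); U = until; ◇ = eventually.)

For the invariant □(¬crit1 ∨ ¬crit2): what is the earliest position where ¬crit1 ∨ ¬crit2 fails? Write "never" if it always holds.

3

Check ¬crit1 ∨ ¬crit2 at each position in order: 0 ✓, 1 ✓, 2 ✓.
At position 3 the labels are {crit1, crit2, wait2}, so ¬crit1 ∨ ¬crit2 is false there. This is the first violation.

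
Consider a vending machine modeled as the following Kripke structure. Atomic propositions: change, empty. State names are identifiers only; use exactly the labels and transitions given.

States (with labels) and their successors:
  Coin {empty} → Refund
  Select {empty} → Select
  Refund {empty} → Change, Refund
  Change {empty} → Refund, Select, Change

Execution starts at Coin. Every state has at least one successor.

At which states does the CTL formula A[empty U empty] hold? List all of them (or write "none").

{Coin, Select, Refund, Change}

States satisfying empty: {Coin, Select, Refund, Change}.
States satisfying A[empty U empty]: {Coin, Select, Refund, Change}.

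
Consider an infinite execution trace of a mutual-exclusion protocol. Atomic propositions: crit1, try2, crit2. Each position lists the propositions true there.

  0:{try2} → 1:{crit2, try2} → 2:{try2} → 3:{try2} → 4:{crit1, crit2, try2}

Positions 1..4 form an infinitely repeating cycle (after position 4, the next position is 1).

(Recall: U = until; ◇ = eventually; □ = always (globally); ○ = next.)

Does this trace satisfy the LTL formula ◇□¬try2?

Does not hold

□¬try2 is false at every position 0..4, so it never becomes true and ◇□¬try2 fails.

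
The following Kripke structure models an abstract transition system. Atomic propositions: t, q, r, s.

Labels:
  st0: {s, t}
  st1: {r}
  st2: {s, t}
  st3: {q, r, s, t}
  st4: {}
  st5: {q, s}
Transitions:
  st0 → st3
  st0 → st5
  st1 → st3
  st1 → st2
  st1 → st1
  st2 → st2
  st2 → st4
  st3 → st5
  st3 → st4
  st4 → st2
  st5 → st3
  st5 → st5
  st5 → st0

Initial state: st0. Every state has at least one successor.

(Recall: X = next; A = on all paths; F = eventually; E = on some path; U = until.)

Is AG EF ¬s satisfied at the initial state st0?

States satisfying EF ¬s: {st0, st1, st2, st3, st4, st5}.
States satisfying AG EF ¬s: {st0, st1, st2, st3, st4, st5}.
Every state reachable from st0 satisfies EF ¬s.
st0 ∈ Sat(AG EF ¬s).

Satisfied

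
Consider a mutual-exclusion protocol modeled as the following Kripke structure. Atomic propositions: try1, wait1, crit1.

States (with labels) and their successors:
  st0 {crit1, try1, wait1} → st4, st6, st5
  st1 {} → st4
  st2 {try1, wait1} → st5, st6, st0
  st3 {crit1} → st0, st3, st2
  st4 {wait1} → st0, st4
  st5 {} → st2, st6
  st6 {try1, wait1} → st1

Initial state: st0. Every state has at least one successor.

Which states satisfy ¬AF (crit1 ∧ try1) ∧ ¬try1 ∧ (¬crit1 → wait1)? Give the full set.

{st3, st4}

States satisfying crit1 ∧ try1: {st0}.
States satisfying AF (crit1 ∧ try1): {st0}.
States satisfying ¬AF (crit1 ∧ try1): {st1, st2, st3, st4, st5, st6}.
States satisfying ¬try1: {st1, st3, st4, st5}.
States satisfying ¬crit1: {st1, st2, st4, st5, st6}.
States satisfying ¬crit1 → wait1: {st0, st2, st3, st4, st6}.
States satisfying ¬try1 ∧ (¬crit1 → wait1): {st3, st4}.
States satisfying ¬AF (crit1 ∧ try1) ∧ ¬try1 ∧ (¬crit1 → wait1): {st3, st4}.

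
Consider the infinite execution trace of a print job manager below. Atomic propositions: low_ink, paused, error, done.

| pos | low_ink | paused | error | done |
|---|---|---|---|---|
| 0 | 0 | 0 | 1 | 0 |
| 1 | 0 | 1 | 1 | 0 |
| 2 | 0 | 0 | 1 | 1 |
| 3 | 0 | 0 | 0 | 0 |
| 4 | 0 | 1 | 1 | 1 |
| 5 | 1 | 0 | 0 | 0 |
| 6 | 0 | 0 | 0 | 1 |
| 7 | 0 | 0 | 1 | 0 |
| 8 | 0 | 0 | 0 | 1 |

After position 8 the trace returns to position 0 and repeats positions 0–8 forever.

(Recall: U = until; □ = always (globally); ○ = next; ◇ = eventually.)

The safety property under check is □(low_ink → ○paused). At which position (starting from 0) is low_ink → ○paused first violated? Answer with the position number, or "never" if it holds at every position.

5

Check low_ink → ○paused at each position in order: 0 ✓, 1 ✓, 2 ✓, 3 ✓, 4 ✓.
At position 5 the labels are {low_ink} and the next position 6 has {done}, so low_ink → ○paused is false there. This is the first violation.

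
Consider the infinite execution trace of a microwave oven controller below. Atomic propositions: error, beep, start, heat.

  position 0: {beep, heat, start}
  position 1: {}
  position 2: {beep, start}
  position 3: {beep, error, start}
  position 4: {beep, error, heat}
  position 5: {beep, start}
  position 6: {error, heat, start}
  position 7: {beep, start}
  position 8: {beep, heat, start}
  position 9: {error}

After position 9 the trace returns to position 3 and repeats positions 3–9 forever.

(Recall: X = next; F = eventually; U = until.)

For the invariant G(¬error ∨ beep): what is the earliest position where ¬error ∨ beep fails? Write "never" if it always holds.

Check ¬error ∨ beep at each position in order: 0 ✓, 1 ✓, 2 ✓, 3 ✓, 4 ✓, 5 ✓.
At position 6 the labels are {error, heat, start}, so ¬error ∨ beep is false there. This is the first violation.

6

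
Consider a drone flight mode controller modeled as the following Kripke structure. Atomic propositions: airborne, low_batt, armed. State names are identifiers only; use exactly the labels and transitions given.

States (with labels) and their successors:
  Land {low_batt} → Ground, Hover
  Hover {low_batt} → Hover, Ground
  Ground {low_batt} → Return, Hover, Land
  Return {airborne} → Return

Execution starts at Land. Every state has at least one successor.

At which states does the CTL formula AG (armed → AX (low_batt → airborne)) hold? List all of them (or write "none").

{Land, Hover, Ground, Return}

States satisfying armed → AX (low_batt → airborne): {Land, Hover, Ground, Return}.
States satisfying AG (armed → AX (low_batt → airborne)): {Land, Hover, Ground, Return}.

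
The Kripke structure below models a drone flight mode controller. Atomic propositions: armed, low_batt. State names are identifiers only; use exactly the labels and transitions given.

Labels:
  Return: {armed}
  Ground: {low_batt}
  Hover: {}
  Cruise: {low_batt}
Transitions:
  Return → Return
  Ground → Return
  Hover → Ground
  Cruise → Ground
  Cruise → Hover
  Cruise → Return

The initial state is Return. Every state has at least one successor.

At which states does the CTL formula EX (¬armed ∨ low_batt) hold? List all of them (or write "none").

States satisfying ¬armed ∨ low_batt: {Ground, Hover, Cruise}.
States satisfying EX (¬armed ∨ low_batt): {Hover, Cruise}.

{Hover, Cruise}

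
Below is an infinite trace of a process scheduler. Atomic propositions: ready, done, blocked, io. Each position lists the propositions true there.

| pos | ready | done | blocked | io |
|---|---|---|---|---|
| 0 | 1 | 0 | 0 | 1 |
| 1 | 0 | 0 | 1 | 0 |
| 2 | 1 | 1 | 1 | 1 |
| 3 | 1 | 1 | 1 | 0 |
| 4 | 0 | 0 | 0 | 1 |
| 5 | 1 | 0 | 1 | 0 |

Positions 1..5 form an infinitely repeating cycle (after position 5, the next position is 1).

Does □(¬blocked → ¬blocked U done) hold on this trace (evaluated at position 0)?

¬blocked → ¬blocked U done must hold at every position from 0 onward. It fails at position 0, so □(¬blocked → ¬blocked U done) is false.
Positions where ¬blocked holds: 0, 4.
Check ¬blocked U done at each: 0→fails, 4→fails.

No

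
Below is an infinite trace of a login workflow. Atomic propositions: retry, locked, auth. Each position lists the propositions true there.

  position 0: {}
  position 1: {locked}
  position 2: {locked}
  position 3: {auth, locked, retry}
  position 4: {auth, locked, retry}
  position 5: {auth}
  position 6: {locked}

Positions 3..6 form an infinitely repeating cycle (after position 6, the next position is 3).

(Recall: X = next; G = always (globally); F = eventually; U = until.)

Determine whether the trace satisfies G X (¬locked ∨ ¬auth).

X (¬locked ∨ ¬auth) must hold at every position from 0 onward. It fails at position 2, so G X (¬locked ∨ ¬auth) is false.

No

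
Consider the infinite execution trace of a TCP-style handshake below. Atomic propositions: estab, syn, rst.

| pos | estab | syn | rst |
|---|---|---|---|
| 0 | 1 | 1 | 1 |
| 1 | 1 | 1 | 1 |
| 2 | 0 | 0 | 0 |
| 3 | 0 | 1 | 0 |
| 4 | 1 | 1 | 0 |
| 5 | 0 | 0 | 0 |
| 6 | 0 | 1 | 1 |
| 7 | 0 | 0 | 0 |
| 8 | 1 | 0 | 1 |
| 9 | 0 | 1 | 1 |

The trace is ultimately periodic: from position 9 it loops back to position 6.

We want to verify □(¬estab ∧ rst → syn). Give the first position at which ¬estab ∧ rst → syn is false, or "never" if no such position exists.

¬estab ∧ rst → syn holds at every position 0..9, and those are all the positions the trace ever visits, so the invariant □(¬estab ∧ rst → syn) is never violated.

never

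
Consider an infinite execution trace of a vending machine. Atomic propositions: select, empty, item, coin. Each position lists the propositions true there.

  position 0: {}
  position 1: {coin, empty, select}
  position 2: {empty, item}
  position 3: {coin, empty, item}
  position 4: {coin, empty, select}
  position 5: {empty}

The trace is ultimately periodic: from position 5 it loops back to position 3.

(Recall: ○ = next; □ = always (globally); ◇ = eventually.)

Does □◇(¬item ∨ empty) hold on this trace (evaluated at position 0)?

◇(¬item ∨ empty) holds at every position 0..5, and those are all positions ever visited, so □◇(¬item ∨ empty) holds.

Yes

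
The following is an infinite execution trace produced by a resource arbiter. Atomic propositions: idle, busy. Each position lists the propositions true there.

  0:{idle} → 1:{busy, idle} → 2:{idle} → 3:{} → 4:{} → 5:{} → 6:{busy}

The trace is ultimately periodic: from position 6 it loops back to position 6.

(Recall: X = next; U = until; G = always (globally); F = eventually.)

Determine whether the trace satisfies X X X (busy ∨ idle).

Violated

The position after 0 is 1; X X (busy ∨ idle) is false there.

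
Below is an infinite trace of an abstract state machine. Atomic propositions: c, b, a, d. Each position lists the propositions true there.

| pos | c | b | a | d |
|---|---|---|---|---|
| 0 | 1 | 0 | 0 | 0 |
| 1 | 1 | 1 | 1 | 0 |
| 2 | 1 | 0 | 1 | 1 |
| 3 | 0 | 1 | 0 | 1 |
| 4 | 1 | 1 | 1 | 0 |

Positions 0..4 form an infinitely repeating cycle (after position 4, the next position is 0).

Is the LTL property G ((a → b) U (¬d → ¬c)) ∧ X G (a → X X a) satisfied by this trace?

(a → b) U (¬d → ¬c) holds at every position 0..4, and those are all positions ever visited, so G ((a → b) U (¬d → ¬c)) holds.
The position after 0 is 1; G (a → X X a) is false there.
At position 0: G ((a → b) U (¬d → ¬c)) is true; X G (a → X X a) is false; so G ((a → b) U (¬d → ¬c)) ∧ X G (a → X X a) is false.

No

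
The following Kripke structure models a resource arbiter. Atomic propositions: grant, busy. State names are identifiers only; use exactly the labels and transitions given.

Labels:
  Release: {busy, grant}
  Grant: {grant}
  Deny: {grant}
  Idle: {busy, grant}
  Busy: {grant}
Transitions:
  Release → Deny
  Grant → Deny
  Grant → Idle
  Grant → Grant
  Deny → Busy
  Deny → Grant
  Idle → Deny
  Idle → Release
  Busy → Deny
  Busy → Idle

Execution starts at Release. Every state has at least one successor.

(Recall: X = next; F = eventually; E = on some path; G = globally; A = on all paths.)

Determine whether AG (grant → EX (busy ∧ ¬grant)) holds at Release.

No

States satisfying grant → EX (busy ∧ ¬grant): ∅.
States satisfying AG (grant → EX (busy ∧ ¬grant)): ∅.
Busy is reachable from Release and violates grant → EX (busy ∧ ¬grant), so AG fails at Release.
Release ∉ Sat(AG (grant → EX (busy ∧ ¬grant))).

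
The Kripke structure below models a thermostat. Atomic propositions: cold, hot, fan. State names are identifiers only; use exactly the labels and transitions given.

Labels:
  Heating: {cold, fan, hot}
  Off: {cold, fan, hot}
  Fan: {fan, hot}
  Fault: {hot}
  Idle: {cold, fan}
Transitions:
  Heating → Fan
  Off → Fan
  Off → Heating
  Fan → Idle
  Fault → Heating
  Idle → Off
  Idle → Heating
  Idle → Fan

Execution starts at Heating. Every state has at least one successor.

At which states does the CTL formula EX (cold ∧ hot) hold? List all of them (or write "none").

States satisfying cold ∧ hot: {Heating, Off}.
States satisfying EX (cold ∧ hot): {Off, Fault, Idle}.

{Off, Fault, Idle}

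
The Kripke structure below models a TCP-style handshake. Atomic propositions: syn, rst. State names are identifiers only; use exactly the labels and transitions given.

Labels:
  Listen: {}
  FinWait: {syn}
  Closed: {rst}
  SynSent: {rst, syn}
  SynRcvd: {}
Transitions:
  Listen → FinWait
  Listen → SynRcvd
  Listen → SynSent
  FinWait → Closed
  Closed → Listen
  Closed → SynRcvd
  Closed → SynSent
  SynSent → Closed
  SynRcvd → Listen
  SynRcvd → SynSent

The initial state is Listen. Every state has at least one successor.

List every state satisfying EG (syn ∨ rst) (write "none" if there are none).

{FinWait, Closed, SynSent}

States satisfying syn ∨ rst: {FinWait, Closed, SynSent}.
States satisfying EG (syn ∨ rst): {FinWait, Closed, SynSent}.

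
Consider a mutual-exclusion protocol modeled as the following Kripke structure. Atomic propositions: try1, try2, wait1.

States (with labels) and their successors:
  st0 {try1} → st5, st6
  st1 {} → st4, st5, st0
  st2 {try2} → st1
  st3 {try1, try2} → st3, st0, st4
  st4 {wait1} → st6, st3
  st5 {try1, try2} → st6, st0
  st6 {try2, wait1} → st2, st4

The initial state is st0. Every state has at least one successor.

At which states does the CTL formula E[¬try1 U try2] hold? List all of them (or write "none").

States satisfying ¬try1: {st1, st2, st4, st6}.
States satisfying try2: {st2, st3, st5, st6}.
States satisfying E[¬try1 U try2]: {st1, st2, st3, st4, st5, st6}.

{st1, st2, st3, st4, st5, st6}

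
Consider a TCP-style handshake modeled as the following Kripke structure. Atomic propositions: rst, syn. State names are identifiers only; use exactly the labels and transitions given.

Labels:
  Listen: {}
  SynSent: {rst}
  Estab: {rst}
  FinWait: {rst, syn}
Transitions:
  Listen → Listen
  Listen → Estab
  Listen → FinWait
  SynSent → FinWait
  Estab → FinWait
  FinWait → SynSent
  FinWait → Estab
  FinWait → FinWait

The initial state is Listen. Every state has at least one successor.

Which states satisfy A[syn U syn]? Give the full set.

{FinWait}

States satisfying syn: {FinWait}.
States satisfying A[syn U syn]: {FinWait}.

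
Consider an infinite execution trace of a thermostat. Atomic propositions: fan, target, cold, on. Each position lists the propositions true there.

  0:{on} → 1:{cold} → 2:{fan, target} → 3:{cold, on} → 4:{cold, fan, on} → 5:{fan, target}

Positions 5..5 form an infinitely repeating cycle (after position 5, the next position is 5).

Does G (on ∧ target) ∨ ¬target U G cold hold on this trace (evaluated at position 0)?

on ∧ target must hold at every position from 0 onward. It fails at position 0, so G (on ∧ target) is false.
Walking from position 0: at position 2, G cold has not yet held and ¬target fails, so ¬target U G cold is false.
At position 0: G (on ∧ target) is false; ¬target U G cold is false; so G (on ∧ target) ∨ ¬target U G cold is false.

Does not hold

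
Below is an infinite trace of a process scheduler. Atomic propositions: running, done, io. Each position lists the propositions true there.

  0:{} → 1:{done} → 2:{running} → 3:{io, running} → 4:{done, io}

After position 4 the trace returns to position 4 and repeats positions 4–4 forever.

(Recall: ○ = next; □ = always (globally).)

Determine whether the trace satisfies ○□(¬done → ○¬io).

No

The position after 0 is 1; □(¬done → ○¬io) is false there.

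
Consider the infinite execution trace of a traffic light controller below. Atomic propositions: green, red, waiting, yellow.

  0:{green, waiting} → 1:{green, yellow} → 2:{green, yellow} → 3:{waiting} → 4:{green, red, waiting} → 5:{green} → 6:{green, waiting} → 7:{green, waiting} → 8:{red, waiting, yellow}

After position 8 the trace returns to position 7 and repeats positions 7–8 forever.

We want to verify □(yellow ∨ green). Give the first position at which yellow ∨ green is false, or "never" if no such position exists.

Check yellow ∨ green at each position in order: 0 ✓, 1 ✓, 2 ✓.
At position 3 the labels are {waiting}, so yellow ∨ green is false there. This is the first violation.

3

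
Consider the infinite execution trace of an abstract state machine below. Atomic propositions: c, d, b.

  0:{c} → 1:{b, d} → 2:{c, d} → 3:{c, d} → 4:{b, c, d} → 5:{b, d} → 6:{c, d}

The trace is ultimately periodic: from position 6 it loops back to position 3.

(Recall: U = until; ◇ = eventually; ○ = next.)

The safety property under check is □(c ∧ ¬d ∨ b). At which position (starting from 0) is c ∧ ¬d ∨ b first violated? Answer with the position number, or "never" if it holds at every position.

2

Check c ∧ ¬d ∨ b at each position in order: 0 ✓, 1 ✓.
At position 2 the labels are {c, d}, so c ∧ ¬d ∨ b is false there. This is the first violation.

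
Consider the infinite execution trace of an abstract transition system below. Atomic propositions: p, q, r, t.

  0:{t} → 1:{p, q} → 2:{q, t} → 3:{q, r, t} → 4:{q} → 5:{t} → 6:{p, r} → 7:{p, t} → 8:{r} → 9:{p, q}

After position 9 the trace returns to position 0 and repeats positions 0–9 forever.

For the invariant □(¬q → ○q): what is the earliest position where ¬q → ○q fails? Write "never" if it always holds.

Check ¬q → ○q at each position in order: 0 ✓, 1 ✓, 2 ✓, 3 ✓, 4 ✓.
At position 5 the labels are {t} and the next position 6 has {p, r}, so ¬q → ○q is false there. This is the first violation.

5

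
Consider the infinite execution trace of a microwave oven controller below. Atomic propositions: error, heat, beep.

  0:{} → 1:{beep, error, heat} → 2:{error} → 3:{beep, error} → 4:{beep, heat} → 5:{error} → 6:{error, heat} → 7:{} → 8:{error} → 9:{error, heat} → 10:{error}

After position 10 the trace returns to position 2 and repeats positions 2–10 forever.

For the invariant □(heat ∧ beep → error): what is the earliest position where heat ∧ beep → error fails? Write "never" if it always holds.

Check heat ∧ beep → error at each position in order: 0 ✓, 1 ✓, 2 ✓, 3 ✓.
At position 4 the labels are {beep, heat}, so heat ∧ beep → error is false there. This is the first violation.

4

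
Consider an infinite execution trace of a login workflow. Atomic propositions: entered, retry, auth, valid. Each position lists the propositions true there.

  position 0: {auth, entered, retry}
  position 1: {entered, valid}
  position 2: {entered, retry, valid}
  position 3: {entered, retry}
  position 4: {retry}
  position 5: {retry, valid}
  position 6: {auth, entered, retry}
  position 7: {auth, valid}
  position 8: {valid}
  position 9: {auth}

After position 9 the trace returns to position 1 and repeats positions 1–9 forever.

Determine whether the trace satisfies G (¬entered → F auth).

¬entered → F auth holds at every position 0..9, and those are all positions ever visited, so G (¬entered → F auth) holds.
Positions where ¬entered holds: 4, 5, 7, 8, 9.
Check F auth at each: 4→ok, 5→ok, 7→ok, 8→ok, 9→ok.

Holds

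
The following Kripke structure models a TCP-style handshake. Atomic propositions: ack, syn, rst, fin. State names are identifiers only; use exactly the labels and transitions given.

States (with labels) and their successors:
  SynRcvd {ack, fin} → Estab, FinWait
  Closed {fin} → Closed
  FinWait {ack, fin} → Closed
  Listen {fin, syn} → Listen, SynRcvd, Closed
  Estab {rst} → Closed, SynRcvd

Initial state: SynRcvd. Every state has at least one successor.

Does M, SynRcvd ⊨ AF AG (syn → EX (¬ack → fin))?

Holds

States satisfying AG (syn → EX (¬ack → fin)): {SynRcvd, Closed, FinWait, Listen, Estab}.
States satisfying AF AG (syn → EX (¬ack → fin)): {SynRcvd, Closed, FinWait, Listen, Estab}.
SynRcvd ∈ Sat(AF AG (syn → EX (¬ack → fin))).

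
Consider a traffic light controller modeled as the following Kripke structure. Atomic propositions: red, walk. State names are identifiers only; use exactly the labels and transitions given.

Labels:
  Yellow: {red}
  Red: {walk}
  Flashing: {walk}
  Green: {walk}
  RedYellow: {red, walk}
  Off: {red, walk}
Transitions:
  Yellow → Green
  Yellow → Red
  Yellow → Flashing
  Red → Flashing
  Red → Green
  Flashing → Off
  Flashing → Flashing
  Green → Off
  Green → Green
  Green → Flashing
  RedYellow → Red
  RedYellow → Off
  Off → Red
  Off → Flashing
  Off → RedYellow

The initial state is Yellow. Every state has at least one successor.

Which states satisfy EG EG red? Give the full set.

States satisfying EG red: {RedYellow, Off}.
States satisfying EG EG red: {RedYellow, Off}.

{RedYellow, Off}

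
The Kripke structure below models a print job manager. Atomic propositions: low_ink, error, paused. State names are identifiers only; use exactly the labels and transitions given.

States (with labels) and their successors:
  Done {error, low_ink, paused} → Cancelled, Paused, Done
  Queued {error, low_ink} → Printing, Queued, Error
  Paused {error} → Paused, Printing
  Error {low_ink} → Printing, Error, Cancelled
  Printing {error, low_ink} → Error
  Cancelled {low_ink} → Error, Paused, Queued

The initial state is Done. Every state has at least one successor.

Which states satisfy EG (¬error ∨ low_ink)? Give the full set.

{Done, Queued, Error, Printing, Cancelled}

States satisfying ¬error ∨ low_ink: {Done, Queued, Error, Printing, Cancelled}.
States satisfying EG (¬error ∨ low_ink): {Done, Queued, Error, Printing, Cancelled}.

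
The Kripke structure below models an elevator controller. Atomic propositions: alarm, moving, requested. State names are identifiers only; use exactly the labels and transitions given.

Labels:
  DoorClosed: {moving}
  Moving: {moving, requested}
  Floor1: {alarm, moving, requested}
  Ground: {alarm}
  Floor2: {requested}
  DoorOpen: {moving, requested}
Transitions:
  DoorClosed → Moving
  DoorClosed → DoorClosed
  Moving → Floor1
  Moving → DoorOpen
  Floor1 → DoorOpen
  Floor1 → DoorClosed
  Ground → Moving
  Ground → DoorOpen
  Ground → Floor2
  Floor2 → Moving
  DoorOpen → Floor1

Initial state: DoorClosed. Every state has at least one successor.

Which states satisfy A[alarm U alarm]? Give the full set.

States satisfying alarm: {Floor1, Ground}.
States satisfying A[alarm U alarm]: {Floor1, Ground}.

{Floor1, Ground}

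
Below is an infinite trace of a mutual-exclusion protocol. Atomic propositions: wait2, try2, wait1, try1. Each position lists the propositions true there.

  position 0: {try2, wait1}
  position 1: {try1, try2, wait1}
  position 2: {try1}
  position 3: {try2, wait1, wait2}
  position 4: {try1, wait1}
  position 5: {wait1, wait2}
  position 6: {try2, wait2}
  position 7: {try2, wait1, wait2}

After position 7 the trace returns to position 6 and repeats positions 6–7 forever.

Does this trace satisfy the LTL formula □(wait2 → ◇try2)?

wait2 → ◇try2 holds at every position 0..7, and those are all positions ever visited, so □(wait2 → ◇try2) holds.
Positions where wait2 holds: 3, 5, 6, 7.
Check ◇try2 at each: 3→ok, 5→ok, 6→ok, 7→ok.

Satisfied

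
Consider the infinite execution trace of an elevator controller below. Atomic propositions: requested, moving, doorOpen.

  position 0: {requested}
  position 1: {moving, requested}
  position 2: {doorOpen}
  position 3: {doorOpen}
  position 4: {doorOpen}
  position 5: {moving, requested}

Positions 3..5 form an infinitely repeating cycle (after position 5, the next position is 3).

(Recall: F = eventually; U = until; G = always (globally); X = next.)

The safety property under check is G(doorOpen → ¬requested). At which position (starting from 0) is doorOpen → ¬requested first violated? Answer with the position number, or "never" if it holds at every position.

doorOpen → ¬requested holds at every position 0..5, and those are all the positions the trace ever visits, so the invariant G(doorOpen → ¬requested) is never violated.

never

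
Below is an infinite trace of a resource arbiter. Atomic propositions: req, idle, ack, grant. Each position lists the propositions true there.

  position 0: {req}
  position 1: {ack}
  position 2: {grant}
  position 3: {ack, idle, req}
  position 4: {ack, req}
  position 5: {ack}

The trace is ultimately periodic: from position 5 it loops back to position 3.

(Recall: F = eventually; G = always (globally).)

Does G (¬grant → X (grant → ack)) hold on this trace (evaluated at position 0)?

No

¬grant → X (grant → ack) must hold at every position from 0 onward. It fails at position 1, so G (¬grant → X (grant → ack)) is false.
Positions where ¬grant holds: 0, 1, 3, 4, 5.
Check X (grant → ack) at each: 0→ok, 1→fails, 3→ok, 4→ok, 5→ok.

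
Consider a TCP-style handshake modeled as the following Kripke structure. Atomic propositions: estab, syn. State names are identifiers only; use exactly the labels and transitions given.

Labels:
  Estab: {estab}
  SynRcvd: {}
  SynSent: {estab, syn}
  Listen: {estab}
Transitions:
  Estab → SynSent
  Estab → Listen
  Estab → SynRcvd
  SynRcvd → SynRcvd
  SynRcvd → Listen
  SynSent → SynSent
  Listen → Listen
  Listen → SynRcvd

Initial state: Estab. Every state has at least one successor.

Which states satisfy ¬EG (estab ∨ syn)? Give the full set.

{SynRcvd}

States satisfying estab ∨ syn: {Estab, SynSent, Listen}.
States satisfying EG (estab ∨ syn): {Estab, SynSent, Listen}.
States satisfying ¬EG (estab ∨ syn): {SynRcvd}.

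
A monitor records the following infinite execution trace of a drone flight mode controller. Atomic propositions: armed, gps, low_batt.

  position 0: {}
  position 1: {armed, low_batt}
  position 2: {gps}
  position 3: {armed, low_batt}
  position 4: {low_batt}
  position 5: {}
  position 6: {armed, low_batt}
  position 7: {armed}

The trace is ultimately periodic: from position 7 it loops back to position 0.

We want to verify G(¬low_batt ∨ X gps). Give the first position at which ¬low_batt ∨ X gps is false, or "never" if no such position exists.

3

Check ¬low_batt ∨ X gps at each position in order: 0 ✓, 1 ✓, 2 ✓.
At position 3 the labels are {armed, low_batt} and the next position 4 has {low_batt}, so ¬low_batt ∨ X gps is false there. This is the first violation.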